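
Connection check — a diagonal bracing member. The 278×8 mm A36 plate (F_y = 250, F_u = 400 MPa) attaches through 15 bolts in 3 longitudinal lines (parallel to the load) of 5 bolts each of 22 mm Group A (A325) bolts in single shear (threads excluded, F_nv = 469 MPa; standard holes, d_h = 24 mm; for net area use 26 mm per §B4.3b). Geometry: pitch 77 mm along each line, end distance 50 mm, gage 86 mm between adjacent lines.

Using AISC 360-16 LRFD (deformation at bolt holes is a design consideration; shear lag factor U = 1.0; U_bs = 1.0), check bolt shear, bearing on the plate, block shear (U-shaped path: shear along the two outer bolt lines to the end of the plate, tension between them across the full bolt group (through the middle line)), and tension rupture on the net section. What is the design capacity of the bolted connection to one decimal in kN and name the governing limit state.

480.0 kN (net-section rupture governs)

Bolt shear: A_b = π(22)²/4 = 380.13 mm². φR_n = 0.75 × 469 × 380.13 × 15 × 1 = 2005.7 kN.
Bearing (8 mm plate, F_u = 400 MPa): end bolts L_c = 50 − 24/2 = 38, R_n = min(1.2×38×8×400, 2.4×22×8×400) = 145.92 kN/bolt; interior L_c = 77 − 24 = 53, R_n = 168.96 kN/bolt. φR_n = 0.75 × (3×145.92 + 12×168.96) = 1849.0 kN.
Block shear: shear path 2×[50+4×77] = 2×358 mm, A_gv = 5728, A_nv = 2×(358 − 4.5×26)×8 = 3856 mm²; tension across gage: (172 − 2×26)×8 = 960 mm². R_n = min(0.6×400×3856, 0.6×250×5728) + 1.0×400×960 = min(925.44, 859.2) + 384 = 1243.2 kN. φR_n = 0.75 × 1243.2 = 932.4 kN.
Tension rupture (net): A_n = (278 − 3×26)×8 = 1600 mm² (U = 1.0, A_e = A_n). φR_n = 0.75 × 400 × 1600 = 480.0 kN.
Governing: min(2005.7, 1849.0, 932.4, 480.0) = 480.0 kN → net-section rupture.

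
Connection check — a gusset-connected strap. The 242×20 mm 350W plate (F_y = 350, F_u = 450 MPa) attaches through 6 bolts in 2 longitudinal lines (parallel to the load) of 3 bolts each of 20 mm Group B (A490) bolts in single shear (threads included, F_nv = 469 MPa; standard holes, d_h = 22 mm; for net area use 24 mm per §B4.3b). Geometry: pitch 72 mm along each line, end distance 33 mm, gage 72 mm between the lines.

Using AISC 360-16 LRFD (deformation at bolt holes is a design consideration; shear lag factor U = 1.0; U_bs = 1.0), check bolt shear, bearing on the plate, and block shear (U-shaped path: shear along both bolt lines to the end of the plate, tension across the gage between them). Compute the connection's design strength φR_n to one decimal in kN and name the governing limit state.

Bolt shear: A_b = π(20)²/4 = 314.16 mm². φR_n = 0.75 × 469 × 314.16 × 6 × 1 = 663.0 kN.
Bearing (20 mm plate, F_u = 450 MPa): end bolts L_c = 33 − 22/2 = 22, R_n = min(1.2×22×20×450, 2.4×20×20×450) = 237.6 kN/bolt; interior L_c = 72 − 22 = 50, R_n = 432 kN/bolt. φR_n = 0.75 × (2×237.6 + 4×432) = 1652.4 kN.
Block shear: shear path 2×[33+2×72] = 2×177 mm, A_gv = 7080, A_nv = 2×(177 − 2.5×24)×20 = 4680 mm²; tension across gage: (72 − 1×24)×20 = 960 mm². R_n = min(0.6×450×4680, 0.6×350×7080) + 1.0×450×960 = min(1263.6, 1486.8) + 432 = 1695.6 kN. φR_n = 0.75 × 1695.6 = 1271.7 kN.
Governing: min(663.0, 1652.4, 1271.7) = 663.0 kN → bolt shear.

663.0 kN (bolt shear governs)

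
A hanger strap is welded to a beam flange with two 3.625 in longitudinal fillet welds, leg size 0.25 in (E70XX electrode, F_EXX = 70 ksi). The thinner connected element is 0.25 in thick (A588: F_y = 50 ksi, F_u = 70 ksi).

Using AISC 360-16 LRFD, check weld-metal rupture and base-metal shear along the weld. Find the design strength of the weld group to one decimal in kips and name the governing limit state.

Weld metal: throat = 0.707×0.25 = 0.17675 in, L = 2×3.625 = 7.25 in. φR_n = 0.75 × 0.6 × 70 × 0.17675 × 7.25 = 40.4 kips.
Base metal shear (0.25 in plate): yield φR_n = 1.0×0.6×50×0.25×7.25 = 54.4 kips; rupture φR_n = 0.75×0.6×70×0.25×7.25 = 57.1 kips; take 54.4 kips (yield).
Governing: min(40.4, 54.4) = 40.4 kips → weld metal.

40.4 kips (weld metal governs)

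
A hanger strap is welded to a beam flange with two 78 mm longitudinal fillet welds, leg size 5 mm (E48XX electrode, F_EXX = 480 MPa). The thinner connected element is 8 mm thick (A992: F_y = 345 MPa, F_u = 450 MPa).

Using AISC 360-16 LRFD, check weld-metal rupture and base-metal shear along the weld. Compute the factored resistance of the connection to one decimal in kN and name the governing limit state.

Weld metal: throat = 0.707×5 = 3.535 mm, L = 2×78 = 156 mm. φR_n = 0.75 × 0.6 × 480 × 3.535 × 156 = 119.1 kN.
Base metal shear (8 mm plate): yield φR_n = 1.0×0.6×345×8×156 = 258.3 kN; rupture φR_n = 0.75×0.6×450×8×156 = 252.7 kN; take 252.7 kN (rupture).
Governing: min(119.1, 252.7) = 119.1 kN → weld metal.

119.1 kN (weld metal governs)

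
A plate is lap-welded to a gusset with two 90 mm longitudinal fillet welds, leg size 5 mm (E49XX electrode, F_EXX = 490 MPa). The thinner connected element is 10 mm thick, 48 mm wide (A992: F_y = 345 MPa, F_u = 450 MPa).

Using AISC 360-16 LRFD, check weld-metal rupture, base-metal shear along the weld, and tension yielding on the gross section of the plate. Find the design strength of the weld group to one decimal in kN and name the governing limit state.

140.3 kN (weld metal governs)

Weld metal: throat = 0.707×5 = 3.535 mm, L = 2×90 = 180 mm. φR_n = 0.75 × 0.6 × 490 × 3.535 × 180 = 140.3 kN.
Base metal shear (10 mm plate): yield φR_n = 1.0×0.6×345×10×180 = 372.6 kN; rupture φR_n = 0.75×0.6×450×10×180 = 364.5 kN; take 364.5 kN (rupture).
Tension yield (gross): A_g = 48×10 = 480 mm². φR_n = 0.90 × 345 × 480 = 149.0 kN.
Governing: min(140.3, 364.5, 149.0) = 140.3 kN → weld metal.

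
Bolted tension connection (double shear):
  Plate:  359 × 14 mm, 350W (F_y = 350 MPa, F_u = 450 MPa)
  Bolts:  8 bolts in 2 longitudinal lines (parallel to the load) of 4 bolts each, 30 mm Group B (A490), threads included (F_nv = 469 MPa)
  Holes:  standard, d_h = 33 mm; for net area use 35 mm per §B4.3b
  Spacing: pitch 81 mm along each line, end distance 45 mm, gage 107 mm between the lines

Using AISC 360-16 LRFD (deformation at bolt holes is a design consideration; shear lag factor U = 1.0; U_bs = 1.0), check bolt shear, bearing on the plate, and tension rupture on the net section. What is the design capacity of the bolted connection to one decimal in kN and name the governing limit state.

Bolt shear: A_b = π(30)²/4 = 706.86 mm². φR_n = 0.75 × 469 × 706.86 × 8 × 2 = 3978.2 kN.
Bearing (14 mm plate, F_u = 450 MPa): end bolts L_c = 45 − 33/2 = 28.5, R_n = min(1.2×28.5×14×450, 2.4×30×14×450) = 215.46 kN/bolt; interior L_c = 81 − 33 = 48, R_n = 362.88 kN/bolt. φR_n = 0.75 × (2×215.46 + 6×362.88) = 1956.2 kN.
Tension rupture (net): A_n = (359 − 2×35)×14 = 4046 mm² (U = 1.0, A_e = A_n). φR_n = 0.75 × 450 × 4046 = 1365.5 kN.
Governing: min(3978.2, 1956.2, 1365.5) = 1365.5 kN → net-section rupture.

1365.5 kN (net-section rupture governs)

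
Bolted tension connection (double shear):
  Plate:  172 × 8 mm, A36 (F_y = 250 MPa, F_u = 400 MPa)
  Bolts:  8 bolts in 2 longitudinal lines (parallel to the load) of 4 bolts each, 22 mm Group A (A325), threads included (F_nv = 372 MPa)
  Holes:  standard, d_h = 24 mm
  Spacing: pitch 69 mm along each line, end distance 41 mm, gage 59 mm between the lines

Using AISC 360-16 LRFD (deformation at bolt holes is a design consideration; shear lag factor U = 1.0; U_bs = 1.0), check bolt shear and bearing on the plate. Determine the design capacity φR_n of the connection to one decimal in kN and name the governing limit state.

Bolt shear: A_b = π(22)²/4 = 380.13 mm². φR_n = 0.75 × 372 × 380.13 × 8 × 2 = 1696.9 kN.
Bearing (8 mm plate, F_u = 400 MPa): end bolts L_c = 41 − 24/2 = 29, R_n = min(1.2×29×8×400, 2.4×22×8×400) = 111.36 kN/bolt; interior L_c = 69 − 24 = 45, R_n = 168.96 kN/bolt. φR_n = 0.75 × (2×111.36 + 6×168.96) = 927.4 kN.
Governing: min(1696.9, 927.4) = 927.4 kN → bearing.

927.4 kN (bearing governs)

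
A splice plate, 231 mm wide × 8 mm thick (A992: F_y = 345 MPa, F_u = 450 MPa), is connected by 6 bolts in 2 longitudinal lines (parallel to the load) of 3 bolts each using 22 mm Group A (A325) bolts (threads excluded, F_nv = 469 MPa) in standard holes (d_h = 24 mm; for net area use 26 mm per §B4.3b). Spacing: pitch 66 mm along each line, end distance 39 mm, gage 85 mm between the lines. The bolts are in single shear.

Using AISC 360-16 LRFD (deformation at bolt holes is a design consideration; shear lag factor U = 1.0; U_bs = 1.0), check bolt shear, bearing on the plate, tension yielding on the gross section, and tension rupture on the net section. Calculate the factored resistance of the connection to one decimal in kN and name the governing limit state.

Bolt shear: A_b = π(22)²/4 = 380.13 mm². φR_n = 0.75 × 469 × 380.13 × 6 × 1 = 802.3 kN.
Bearing (8 mm plate, F_u = 450 MPa): end bolts L_c = 39 − 24/2 = 27, R_n = min(1.2×27×8×450, 2.4×22×8×450) = 116.64 kN/bolt; interior L_c = 66 − 24 = 42, R_n = 181.44 kN/bolt. φR_n = 0.75 × (2×116.64 + 4×181.44) = 719.3 kN.
Tension yield (gross): A_g = 231×8 = 1848 mm². φR_n = 0.90 × 345 × 1848 = 573.8 kN.
Tension rupture (net): A_n = (231 − 2×26)×8 = 1432 mm² (U = 1.0, A_e = A_n). φR_n = 0.75 × 450 × 1432 = 483.3 kN.
Governing: min(802.3, 719.3, 573.8, 483.3) = 483.3 kN → net-section rupture.

483.3 kN (net-section rupture governs)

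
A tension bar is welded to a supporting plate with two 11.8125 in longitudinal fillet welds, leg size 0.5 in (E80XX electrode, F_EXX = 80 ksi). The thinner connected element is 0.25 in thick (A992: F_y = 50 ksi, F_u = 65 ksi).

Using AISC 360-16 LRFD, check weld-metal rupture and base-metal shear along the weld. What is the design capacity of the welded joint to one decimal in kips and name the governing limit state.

Weld metal: throat = 0.707×0.5 = 0.3535 in, L = 2×11.8125 = 23.625 in. φR_n = 0.75 × 0.6 × 80 × 0.3535 × 23.625 = 300.7 kips.
Base metal shear (0.25 in plate): yield φR_n = 1.0×0.6×50×0.25×23.625 = 177.2 kips; rupture φR_n = 0.75×0.6×65×0.25×23.625 = 172.8 kips; take 172.8 kips (rupture).
Governing: min(300.7, 172.8) = 172.8 kips → base-metal shear.

172.8 kips (base-metal shear governs)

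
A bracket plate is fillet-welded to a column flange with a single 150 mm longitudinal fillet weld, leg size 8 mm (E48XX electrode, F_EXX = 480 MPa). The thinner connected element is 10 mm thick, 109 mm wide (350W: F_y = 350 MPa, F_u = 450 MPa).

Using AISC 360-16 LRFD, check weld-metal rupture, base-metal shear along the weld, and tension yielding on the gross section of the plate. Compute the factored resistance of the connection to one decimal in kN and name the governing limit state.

183.3 kN (weld metal governs)

Weld metal: throat = 0.707×8 = 5.656 mm, L = 150 mm. φR_n = 0.75 × 0.6 × 480 × 5.656 × 150 = 183.3 kN.
Base metal shear (10 mm plate): yield φR_n = 1.0×0.6×350×10×150 = 315.0 kN; rupture φR_n = 0.75×0.6×450×10×150 = 303.8 kN; take 303.8 kN (rupture).
Tension yield (gross): A_g = 109×10 = 1090 mm². φR_n = 0.90 × 350 × 1090 = 343.4 kN.
Governing: min(183.3, 303.8, 343.4) = 183.3 kN → weld metal.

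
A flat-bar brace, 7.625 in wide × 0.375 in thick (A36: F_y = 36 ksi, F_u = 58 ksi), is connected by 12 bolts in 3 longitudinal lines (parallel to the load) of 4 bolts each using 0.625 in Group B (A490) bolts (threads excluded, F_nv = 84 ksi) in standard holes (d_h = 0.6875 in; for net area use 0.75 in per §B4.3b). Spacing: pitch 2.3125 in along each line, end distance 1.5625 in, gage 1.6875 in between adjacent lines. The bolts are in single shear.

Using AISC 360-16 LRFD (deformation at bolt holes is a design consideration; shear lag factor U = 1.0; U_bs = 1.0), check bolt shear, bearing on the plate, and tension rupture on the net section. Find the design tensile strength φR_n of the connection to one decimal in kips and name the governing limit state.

Bolt shear: A_b = π(0.625)²/4 = 0.3068 in². φR_n = 0.75 × 84 × 0.3068 × 12 × 1 = 231.9 kips.
Bearing (0.375 in plate, F_u = 58 ksi): end bolts L_c = 1.5625 − 0.6875/2 = 1.21875, R_n = min(1.2×1.21875×0.375×58, 2.4×0.625×0.375×58) = 31.809 kips/bolt; interior L_c = 2.3125 − 0.6875 = 1.625, R_n = 32.625 kips/bolt. φR_n = 0.75 × (3×31.809 + 9×32.625) = 291.8 kips.
Tension rupture (net): A_n = (7.625 − 3×0.75)×0.375 = 2.0156 in² (U = 1.0, A_e = A_n). φR_n = 0.75 × 58 × 2.0156 = 87.7 kips.
Governing: min(231.9, 291.8, 87.7) = 87.7 kips → net-section rupture.

87.7 kips (net-section rupture governs)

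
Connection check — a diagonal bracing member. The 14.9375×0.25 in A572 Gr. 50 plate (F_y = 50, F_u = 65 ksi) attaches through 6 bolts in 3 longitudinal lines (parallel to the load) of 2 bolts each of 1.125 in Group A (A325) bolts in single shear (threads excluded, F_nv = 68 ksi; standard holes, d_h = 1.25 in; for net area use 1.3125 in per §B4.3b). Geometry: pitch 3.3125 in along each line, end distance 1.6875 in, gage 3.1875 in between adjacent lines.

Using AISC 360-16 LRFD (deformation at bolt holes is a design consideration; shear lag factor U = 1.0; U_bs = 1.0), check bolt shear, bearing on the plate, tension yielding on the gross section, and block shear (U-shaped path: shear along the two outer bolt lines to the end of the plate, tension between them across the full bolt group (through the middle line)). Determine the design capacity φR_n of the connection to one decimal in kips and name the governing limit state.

Bolt shear: A_b = π(1.125)²/4 = 0.99402 in². φR_n = 0.75 × 68 × 0.99402 × 6 × 1 = 304.2 kips.
Bearing (0.25 in plate, F_u = 65 ksi): end bolts L_c = 1.6875 − 1.25/2 = 1.0625, R_n = min(1.2×1.0625×0.25×65, 2.4×1.125×0.25×65) = 20.719 kips/bolt; interior L_c = 3.3125 − 1.25 = 2.0625, R_n = 40.219 kips/bolt. φR_n = 0.75 × (3×20.719 + 3×40.219) = 137.1 kips.
Tension yield (gross): A_g = 14.9375×0.25 = 3.7344 in². φR_n = 0.90 × 50 × 3.7344 = 168.0 kips.
Block shear: shear path 2×[1.6875+1×3.3125] = 2×5 in, A_gv = 2.5, A_nv = 2×(5 − 1.5×1.3125)×0.25 = 1.5156 in²; tension across gage: (6.375 − 2×1.3125)×0.25 = 0.9375 in². R_n = min(0.6×65×1.5156, 0.6×50×2.5) + 1.0×65×0.9375 = min(59.108, 75) + 60.938 = 120.05 kips. φR_n = 0.75 × 120.05 = 90.0 kips.
Governing: min(304.2, 137.1, 168.0, 90.0) = 90.0 kips → block shear.

90.0 kips (block shear governs)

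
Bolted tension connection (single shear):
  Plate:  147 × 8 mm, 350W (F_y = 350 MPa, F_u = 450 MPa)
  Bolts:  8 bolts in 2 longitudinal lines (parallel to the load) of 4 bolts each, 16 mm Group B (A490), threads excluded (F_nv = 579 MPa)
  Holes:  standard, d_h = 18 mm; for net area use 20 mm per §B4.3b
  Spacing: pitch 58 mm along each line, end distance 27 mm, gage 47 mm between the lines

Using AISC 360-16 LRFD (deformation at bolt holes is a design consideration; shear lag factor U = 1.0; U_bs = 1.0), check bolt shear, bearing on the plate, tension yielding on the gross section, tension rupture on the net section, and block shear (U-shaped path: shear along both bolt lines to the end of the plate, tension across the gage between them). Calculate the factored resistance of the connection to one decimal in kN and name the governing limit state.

Bolt shear: A_b = π(16)²/4 = 201.06 mm². φR_n = 0.75 × 579 × 201.06 × 8 × 1 = 698.5 kN.
Bearing (8 mm plate, F_u = 450 MPa): end bolts L_c = 27 − 18/2 = 18, R_n = min(1.2×18×8×450, 2.4×16×8×450) = 77.76 kN/bolt; interior L_c = 58 − 18 = 40, R_n = 138.24 kN/bolt. φR_n = 0.75 × (2×77.76 + 6×138.24) = 738.7 kN.
Tension yield (gross): A_g = 147×8 = 1176 mm². φR_n = 0.90 × 350 × 1176 = 370.4 kN.
Tension rupture (net): A_n = (147 − 2×20)×8 = 856 mm² (U = 1.0, A_e = A_n). φR_n = 0.75 × 450 × 856 = 288.9 kN.
Block shear: shear path 2×[27+3×58] = 2×201 mm, A_gv = 3216, A_nv = 2×(201 − 3.5×20)×8 = 2096 mm²; tension across gage: (47 − 1×20)×8 = 216 mm². R_n = min(0.6×450×2096, 0.6×350×3216) + 1.0×450×216 = min(565.92, 675.36) + 97.2 = 663.12 kN. φR_n = 0.75 × 663.12 = 497.3 kN.
Governing: min(698.5, 738.7, 370.4, 288.9, 497.3) = 288.9 kN → net-section rupture.

288.9 kN (net-section rupture governs)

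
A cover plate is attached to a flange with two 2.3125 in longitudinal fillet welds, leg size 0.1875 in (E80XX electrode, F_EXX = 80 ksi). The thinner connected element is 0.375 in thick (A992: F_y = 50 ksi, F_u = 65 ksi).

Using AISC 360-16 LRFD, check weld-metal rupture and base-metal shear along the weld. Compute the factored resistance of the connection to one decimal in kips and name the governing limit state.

Weld metal: throat = 0.707×0.1875 = 0.13256 in, L = 2×2.3125 = 4.625 in. φR_n = 0.75 × 0.6 × 80 × 0.13256 × 4.625 = 22.1 kips.
Base metal shear (0.375 in plate): yield φR_n = 1.0×0.6×50×0.375×4.625 = 52.0 kips; rupture φR_n = 0.75×0.6×65×0.375×4.625 = 50.7 kips; take 50.7 kips (rupture).
Governing: min(22.1, 50.7) = 22.1 kips → weld metal.

22.1 kips (weld metal governs)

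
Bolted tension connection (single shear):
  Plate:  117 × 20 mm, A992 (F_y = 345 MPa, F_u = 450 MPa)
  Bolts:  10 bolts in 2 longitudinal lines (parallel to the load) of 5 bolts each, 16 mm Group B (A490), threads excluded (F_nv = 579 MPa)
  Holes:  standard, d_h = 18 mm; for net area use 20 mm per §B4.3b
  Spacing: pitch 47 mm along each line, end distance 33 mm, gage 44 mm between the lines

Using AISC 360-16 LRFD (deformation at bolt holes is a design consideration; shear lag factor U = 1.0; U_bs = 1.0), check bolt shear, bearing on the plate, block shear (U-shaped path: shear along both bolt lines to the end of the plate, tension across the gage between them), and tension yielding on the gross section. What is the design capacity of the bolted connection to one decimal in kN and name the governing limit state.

726.6 kN (gross-section yield governs)

Bolt shear: A_b = π(16)²/4 = 201.06 mm². φR_n = 0.75 × 579 × 201.06 × 10 × 1 = 873.1 kN.
Bearing (20 mm plate, F_u = 450 MPa): end bolts L_c = 33 − 18/2 = 24, R_n = min(1.2×24×20×450, 2.4×16×20×450) = 259.2 kN/bolt; interior L_c = 47 − 18 = 29, R_n = 313.2 kN/bolt. φR_n = 0.75 × (2×259.2 + 8×313.2) = 2268.0 kN.
Block shear: shear path 2×[33+4×47] = 2×221 mm, A_gv = 8840, A_nv = 2×(221 − 4.5×20)×20 = 5240 mm²; tension across gage: (44 − 1×20)×20 = 480 mm². R_n = min(0.6×450×5240, 0.6×345×8840) + 1.0×450×480 = min(1414.8, 1829.9) + 216 = 1630.8 kN. φR_n = 0.75 × 1630.8 = 1223.1 kN.
Tension yield (gross): A_g = 117×20 = 2340 mm². φR_n = 0.90 × 345 × 2340 = 726.6 kN.
Governing: min(873.1, 2268.0, 1223.1, 726.6) = 726.6 kN → gross-section yield.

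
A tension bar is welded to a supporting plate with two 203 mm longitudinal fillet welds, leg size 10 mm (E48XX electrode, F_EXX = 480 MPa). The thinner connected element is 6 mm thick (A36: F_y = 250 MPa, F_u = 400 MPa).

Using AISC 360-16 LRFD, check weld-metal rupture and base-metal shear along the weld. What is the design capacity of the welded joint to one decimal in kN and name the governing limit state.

365.4 kN (base-metal shear governs)

Weld metal: throat = 0.707×10 = 7.07 mm, L = 2×203 = 406 mm. φR_n = 0.75 × 0.6 × 480 × 7.07 × 406 = 620.0 kN.
Base metal shear (6 mm plate): yield φR_n = 1.0×0.6×250×6×406 = 365.4 kN; rupture φR_n = 0.75×0.6×400×6×406 = 438.5 kN; take 365.4 kN (yield).
Governing: min(620.0, 365.4) = 365.4 kN → base-metal shear.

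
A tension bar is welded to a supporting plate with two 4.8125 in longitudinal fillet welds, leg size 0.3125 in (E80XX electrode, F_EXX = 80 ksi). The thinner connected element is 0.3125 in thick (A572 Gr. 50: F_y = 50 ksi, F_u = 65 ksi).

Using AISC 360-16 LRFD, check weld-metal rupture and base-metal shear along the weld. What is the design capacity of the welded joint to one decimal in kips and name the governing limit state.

76.6 kips (weld metal governs)

Weld metal: throat = 0.707×0.3125 = 0.22094 in, L = 2×4.8125 = 9.625 in. φR_n = 0.75 × 0.6 × 80 × 0.22094 × 9.625 = 76.6 kips.
Base metal shear (0.3125 in plate): yield φR_n = 1.0×0.6×50×0.3125×9.625 = 90.2 kips; rupture φR_n = 0.75×0.6×65×0.3125×9.625 = 88.0 kips; take 88.0 kips (rupture).
Governing: min(76.6, 88.0) = 76.6 kips → weld metal.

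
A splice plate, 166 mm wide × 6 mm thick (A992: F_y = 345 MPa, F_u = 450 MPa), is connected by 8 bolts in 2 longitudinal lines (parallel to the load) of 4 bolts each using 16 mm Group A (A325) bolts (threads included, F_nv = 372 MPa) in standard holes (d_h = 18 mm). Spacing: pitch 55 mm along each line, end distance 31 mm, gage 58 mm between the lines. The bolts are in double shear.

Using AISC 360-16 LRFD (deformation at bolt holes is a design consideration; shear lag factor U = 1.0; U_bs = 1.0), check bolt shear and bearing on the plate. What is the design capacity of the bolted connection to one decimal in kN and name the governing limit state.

573.5 kN (bearing governs)

Bolt shear: A_b = π(16)²/4 = 201.06 mm². φR_n = 0.75 × 372 × 201.06 × 8 × 2 = 897.5 kN.
Bearing (6 mm plate, F_u = 450 MPa): end bolts L_c = 31 − 18/2 = 22, R_n = min(1.2×22×6×450, 2.4×16×6×450) = 71.28 kN/bolt; interior L_c = 55 − 18 = 37, R_n = 103.68 kN/bolt. φR_n = 0.75 × (2×71.28 + 6×103.68) = 573.5 kN.
Governing: min(897.5, 573.5) = 573.5 kN → bearing.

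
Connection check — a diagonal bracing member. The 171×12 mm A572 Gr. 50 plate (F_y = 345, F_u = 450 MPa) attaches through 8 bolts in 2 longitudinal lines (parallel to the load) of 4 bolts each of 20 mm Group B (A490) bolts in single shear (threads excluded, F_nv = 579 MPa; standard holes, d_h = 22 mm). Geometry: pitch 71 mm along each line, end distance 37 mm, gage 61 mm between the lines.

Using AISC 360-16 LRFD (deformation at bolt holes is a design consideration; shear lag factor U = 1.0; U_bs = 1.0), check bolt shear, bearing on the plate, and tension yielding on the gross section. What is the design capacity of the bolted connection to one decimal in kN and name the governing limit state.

Bolt shear: A_b = π(20)²/4 = 314.16 mm². φR_n = 0.75 × 579 × 314.16 × 8 × 1 = 1091.4 kN.
Bearing (12 mm plate, F_u = 450 MPa): end bolts L_c = 37 − 22/2 = 26, R_n = min(1.2×26×12×450, 2.4×20×12×450) = 168.48 kN/bolt; interior L_c = 71 − 22 = 49, R_n = 259.2 kN/bolt. φR_n = 0.75 × (2×168.48 + 6×259.2) = 1419.1 kN.
Tension yield (gross): A_g = 171×12 = 2052 mm². φR_n = 0.90 × 345 × 2052 = 637.1 kN.
Governing: min(1091.4, 1419.1, 637.1) = 637.1 kN → gross-section yield.

637.1 kN (gross-section yield governs)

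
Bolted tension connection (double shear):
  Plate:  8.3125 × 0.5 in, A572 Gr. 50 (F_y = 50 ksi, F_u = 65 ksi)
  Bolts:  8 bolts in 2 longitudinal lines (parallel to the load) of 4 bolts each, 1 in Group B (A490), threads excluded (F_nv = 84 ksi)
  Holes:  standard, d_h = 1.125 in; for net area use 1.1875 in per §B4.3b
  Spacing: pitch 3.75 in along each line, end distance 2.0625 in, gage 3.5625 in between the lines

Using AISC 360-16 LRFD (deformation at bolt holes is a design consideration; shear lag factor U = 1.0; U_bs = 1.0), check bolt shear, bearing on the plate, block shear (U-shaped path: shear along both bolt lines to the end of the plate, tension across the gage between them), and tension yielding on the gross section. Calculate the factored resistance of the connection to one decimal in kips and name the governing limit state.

187.0 kips (gross-section yield governs)

Bolt shear: A_b = π(1)²/4 = 0.7854 in². φR_n = 0.75 × 84 × 0.7854 × 8 × 2 = 791.7 kips.
Bearing (0.5 in plate, F_u = 65 ksi): end bolts L_c = 2.0625 − 1.125/2 = 1.5, R_n = min(1.2×1.5×0.5×65, 2.4×1×0.5×65) = 58.5 kips/bolt; interior L_c = 3.75 − 1.125 = 2.625, R_n = 78 kips/bolt. φR_n = 0.75 × (2×58.5 + 6×78) = 438.8 kips.
Block shear: shear path 2×[2.0625+3×3.75] = 2×13.3125 in, A_gv = 13.313, A_nv = 2×(13.3125 − 3.5×1.1875)×0.5 = 9.1563 in²; tension across gage: (3.5625 − 1×1.1875)×0.5 = 1.1875 in². R_n = min(0.6×65×9.1563, 0.6×50×13.313) + 1.0×65×1.1875 = min(357.1, 399.39) + 77.188 = 434.29 kips. φR_n = 0.75 × 434.29 = 325.7 kips.
Tension yield (gross): A_g = 8.3125×0.5 = 4.1563 in². φR_n = 0.90 × 50 × 4.1563 = 187.0 kips.
Governing: min(791.7, 438.8, 325.7, 187.0) = 187.0 kips → gross-section yield.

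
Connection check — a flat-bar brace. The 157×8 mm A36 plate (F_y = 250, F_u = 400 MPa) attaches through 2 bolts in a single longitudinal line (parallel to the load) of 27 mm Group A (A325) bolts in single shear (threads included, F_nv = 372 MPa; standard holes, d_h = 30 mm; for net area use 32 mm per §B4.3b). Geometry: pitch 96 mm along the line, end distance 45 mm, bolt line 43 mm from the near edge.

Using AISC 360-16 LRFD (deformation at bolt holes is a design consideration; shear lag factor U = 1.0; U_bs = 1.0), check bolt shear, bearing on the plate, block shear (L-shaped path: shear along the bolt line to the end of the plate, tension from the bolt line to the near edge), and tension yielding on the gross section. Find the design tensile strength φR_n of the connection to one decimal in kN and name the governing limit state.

Bolt shear: A_b = π(27)²/4 = 572.56 mm². φR_n = 0.75 × 372 × 572.56 × 2 × 1 = 319.5 kN.
Bearing (8 mm plate, F_u = 400 MPa): end bolts L_c = 45 − 30/2 = 30, R_n = min(1.2×30×8×400, 2.4×27×8×400) = 115.2 kN/bolt; interior L_c = 96 − 30 = 66, R_n = 207.36 kN/bolt. φR_n = 0.75 × (1×115.2 + 1×207.36) = 241.9 kN.
Block shear: shear path 1×[45+1×96] = 1×141 mm, A_gv = 1128, A_nv = 1×(141 − 1.5×32)×8 = 744 mm²; tension to near edge: (43 − 0.5×32)×8 = 216 mm². R_n = min(0.6×400×744, 0.6×250×1128) + 1.0×400×216 = min(178.56, 169.2) + 86.4 = 255.6 kN. φR_n = 0.75 × 255.6 = 191.7 kN.
Tension yield (gross): A_g = 157×8 = 1256 mm². φR_n = 0.90 × 250 × 1256 = 282.6 kN.
Governing: min(319.5, 241.9, 191.7, 282.6) = 191.7 kN → block shear.

191.7 kN (block shear governs)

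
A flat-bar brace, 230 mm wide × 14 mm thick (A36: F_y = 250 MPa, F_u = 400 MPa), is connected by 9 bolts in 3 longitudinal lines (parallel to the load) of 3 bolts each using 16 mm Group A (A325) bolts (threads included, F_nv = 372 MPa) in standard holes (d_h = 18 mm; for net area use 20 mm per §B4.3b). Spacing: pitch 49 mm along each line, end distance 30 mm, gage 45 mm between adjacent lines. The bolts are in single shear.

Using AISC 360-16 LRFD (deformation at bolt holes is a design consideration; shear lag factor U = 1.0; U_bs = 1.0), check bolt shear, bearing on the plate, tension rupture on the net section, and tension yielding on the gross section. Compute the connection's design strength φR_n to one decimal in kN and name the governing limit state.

Bolt shear: A_b = π(16)²/4 = 201.06 mm². φR_n = 0.75 × 372 × 201.06 × 9 × 1 = 504.9 kN.
Bearing (14 mm plate, F_u = 400 MPa): end bolts L_c = 30 − 18/2 = 21, R_n = min(1.2×21×14×400, 2.4×16×14×400) = 141.12 kN/bolt; interior L_c = 49 − 18 = 31, R_n = 208.32 kN/bolt. φR_n = 0.75 × (3×141.12 + 6×208.32) = 1255.0 kN.
Tension rupture (net): A_n = (230 − 3×20)×14 = 2380 mm² (U = 1.0, A_e = A_n). φR_n = 0.75 × 400 × 2380 = 714.0 kN.
Tension yield (gross): A_g = 230×14 = 3220 mm². φR_n = 0.90 × 250 × 3220 = 724.5 kN.
Governing: min(504.9, 1255.0, 714.0, 724.5) = 504.9 kN → bolt shear.

504.9 kN (bolt shear governs)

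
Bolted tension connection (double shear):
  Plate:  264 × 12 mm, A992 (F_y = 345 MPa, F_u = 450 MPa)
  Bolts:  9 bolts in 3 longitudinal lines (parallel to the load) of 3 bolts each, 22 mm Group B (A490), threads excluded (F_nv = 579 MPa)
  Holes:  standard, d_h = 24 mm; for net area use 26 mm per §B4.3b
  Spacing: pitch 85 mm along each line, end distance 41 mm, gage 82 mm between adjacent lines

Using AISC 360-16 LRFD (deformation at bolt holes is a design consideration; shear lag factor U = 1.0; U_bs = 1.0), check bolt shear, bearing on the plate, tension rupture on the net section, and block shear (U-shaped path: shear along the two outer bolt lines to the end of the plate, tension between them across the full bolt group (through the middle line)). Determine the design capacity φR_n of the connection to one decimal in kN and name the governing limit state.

Bolt shear: A_b = π(22)²/4 = 380.13 mm². φR_n = 0.75 × 579 × 380.13 × 9 × 2 = 2971.3 kN.
Bearing (12 mm plate, F_u = 450 MPa): end bolts L_c = 41 − 24/2 = 29, R_n = min(1.2×29×12×450, 2.4×22×12×450) = 187.92 kN/bolt; interior L_c = 85 − 24 = 61, R_n = 285.12 kN/bolt. φR_n = 0.75 × (3×187.92 + 6×285.12) = 1705.9 kN.
Tension rupture (net): A_n = (264 − 3×26)×12 = 2232 mm² (U = 1.0, A_e = A_n). φR_n = 0.75 × 450 × 2232 = 753.3 kN.
Block shear: shear path 2×[41+2×85] = 2×211 mm, A_gv = 5064, A_nv = 2×(211 − 2.5×26)×12 = 3504 mm²; tension across gage: (164 − 2×26)×12 = 1344 mm². R_n = min(0.6×450×3504, 0.6×345×5064) + 1.0×450×1344 = min(946.08, 1048.2) + 604.8 = 1550.9 kN. φR_n = 0.75 × 1550.9 = 1163.2 kN.
Governing: min(2971.3, 1705.9, 753.3, 1163.2) = 753.3 kN → net-section rupture.

753.3 kN (net-section rupture governs)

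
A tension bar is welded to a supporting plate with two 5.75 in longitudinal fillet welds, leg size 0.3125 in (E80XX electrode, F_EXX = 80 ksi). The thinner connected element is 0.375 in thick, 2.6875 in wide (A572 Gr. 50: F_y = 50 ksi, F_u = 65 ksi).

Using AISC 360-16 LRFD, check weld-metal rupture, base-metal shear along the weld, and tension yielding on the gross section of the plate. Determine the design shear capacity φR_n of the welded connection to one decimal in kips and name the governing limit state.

45.4 kips (gross-section yield governs)

Weld metal: throat = 0.707×0.3125 = 0.22094 in, L = 2×5.75 = 11.5 in. φR_n = 0.75 × 0.6 × 80 × 0.22094 × 11.5 = 91.5 kips.
Base metal shear (0.375 in plate): yield φR_n = 1.0×0.6×50×0.375×11.5 = 129.4 kips; rupture φR_n = 0.75×0.6×65×0.375×11.5 = 126.1 kips; take 126.1 kips (rupture).
Tension yield (gross): A_g = 2.6875×0.375 = 1.0078 in². φR_n = 0.90 × 50 × 1.0078 = 45.4 kips.
Governing: min(91.5, 126.1, 45.4) = 45.4 kips → gross-section yield.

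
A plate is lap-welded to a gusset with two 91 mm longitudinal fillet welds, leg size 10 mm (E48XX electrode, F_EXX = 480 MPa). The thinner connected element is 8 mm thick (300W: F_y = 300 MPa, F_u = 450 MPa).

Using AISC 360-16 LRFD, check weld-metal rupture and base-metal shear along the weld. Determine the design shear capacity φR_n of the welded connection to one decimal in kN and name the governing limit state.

262.1 kN (base-metal shear governs)

Weld metal: throat = 0.707×10 = 7.07 mm, L = 2×91 = 182 mm. φR_n = 0.75 × 0.6 × 480 × 7.07 × 182 = 277.9 kN.
Base metal shear (8 mm plate): yield φR_n = 1.0×0.6×300×8×182 = 262.1 kN; rupture φR_n = 0.75×0.6×450×8×182 = 294.8 kN; take 262.1 kN (yield).
Governing: min(277.9, 262.1) = 262.1 kN → base-metal shear.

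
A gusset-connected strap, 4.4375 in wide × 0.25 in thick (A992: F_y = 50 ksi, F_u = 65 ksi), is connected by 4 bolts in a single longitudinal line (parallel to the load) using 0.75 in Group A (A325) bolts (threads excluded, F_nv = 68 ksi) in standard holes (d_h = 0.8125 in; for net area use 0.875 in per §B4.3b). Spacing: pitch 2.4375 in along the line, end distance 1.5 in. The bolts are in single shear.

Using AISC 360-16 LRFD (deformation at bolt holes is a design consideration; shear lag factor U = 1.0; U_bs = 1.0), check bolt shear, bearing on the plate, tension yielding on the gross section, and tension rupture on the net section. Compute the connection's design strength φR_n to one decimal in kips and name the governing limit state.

43.4 kips (net-section rupture governs)

Bolt shear: A_b = π(0.75)²/4 = 0.44179 in². φR_n = 0.75 × 68 × 0.44179 × 4 × 1 = 90.1 kips.
Bearing (0.25 in plate, F_u = 65 ksi): end bolts L_c = 1.5 − 0.8125/2 = 1.09375, R_n = min(1.2×1.09375×0.25×65, 2.4×0.75×0.25×65) = 21.328 kips/bolt; interior L_c = 2.4375 − 0.8125 = 1.625, R_n = 29.25 kips/bolt. φR_n = 0.75 × (1×21.328 + 3×29.25) = 81.8 kips.
Tension yield (gross): A_g = 4.4375×0.25 = 1.1094 in². φR_n = 0.90 × 50 × 1.1094 = 49.9 kips.
Tension rupture (net): A_n = (4.4375 − 1×0.875)×0.25 = 0.89063 in² (U = 1.0, A_e = A_n). φR_n = 0.75 × 65 × 0.89063 = 43.4 kips.
Governing: min(90.1, 81.8, 49.9, 43.4) = 43.4 kips → net-section rupture.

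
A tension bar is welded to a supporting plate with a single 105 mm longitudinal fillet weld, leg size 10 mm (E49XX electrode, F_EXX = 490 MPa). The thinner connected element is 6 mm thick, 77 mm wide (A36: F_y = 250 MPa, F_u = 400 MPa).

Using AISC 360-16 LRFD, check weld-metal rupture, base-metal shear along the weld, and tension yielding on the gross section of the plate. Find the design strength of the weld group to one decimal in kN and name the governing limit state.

Weld metal: throat = 0.707×10 = 7.07 mm, L = 105 mm. φR_n = 0.75 × 0.6 × 490 × 7.07 × 105 = 163.7 kN.
Base metal shear (6 mm plate): yield φR_n = 1.0×0.6×250×6×105 = 94.5 kN; rupture φR_n = 0.75×0.6×400×6×105 = 113.4 kN; take 94.5 kN (yield).
Tension yield (gross): A_g = 77×6 = 462 mm². φR_n = 0.90 × 250 × 462 = 104.0 kN.
Governing: min(163.7, 94.5, 104.0) = 94.5 kN → base-metal shear.

94.5 kN (base-metal shear governs)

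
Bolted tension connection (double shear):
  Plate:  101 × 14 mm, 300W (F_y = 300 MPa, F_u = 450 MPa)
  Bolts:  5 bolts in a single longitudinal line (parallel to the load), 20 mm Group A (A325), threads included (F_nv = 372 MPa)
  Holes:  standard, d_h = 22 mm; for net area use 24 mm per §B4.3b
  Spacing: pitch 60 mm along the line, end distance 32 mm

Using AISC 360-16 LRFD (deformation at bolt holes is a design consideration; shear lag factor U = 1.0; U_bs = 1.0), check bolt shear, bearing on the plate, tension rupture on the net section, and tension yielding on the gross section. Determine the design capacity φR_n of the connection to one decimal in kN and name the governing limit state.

Bolt shear: A_b = π(20)²/4 = 314.16 mm². φR_n = 0.75 × 372 × 314.16 × 5 × 2 = 876.5 kN.
Bearing (14 mm plate, F_u = 450 MPa): end bolts L_c = 32 − 22/2 = 21, R_n = min(1.2×21×14×450, 2.4×20×14×450) = 158.76 kN/bolt; interior L_c = 60 − 22 = 38, R_n = 287.28 kN/bolt. φR_n = 0.75 × (1×158.76 + 4×287.28) = 980.9 kN.
Tension rupture (net): A_n = (101 − 1×24)×14 = 1078 mm² (U = 1.0, A_e = A_n). φR_n = 0.75 × 450 × 1078 = 363.8 kN.
Tension yield (gross): A_g = 101×14 = 1414 mm². φR_n = 0.90 × 300 × 1414 = 381.8 kN.
Governing: min(876.5, 980.9, 363.8, 381.8) = 363.8 kN → net-section rupture.

363.8 kN (net-section rupture governs)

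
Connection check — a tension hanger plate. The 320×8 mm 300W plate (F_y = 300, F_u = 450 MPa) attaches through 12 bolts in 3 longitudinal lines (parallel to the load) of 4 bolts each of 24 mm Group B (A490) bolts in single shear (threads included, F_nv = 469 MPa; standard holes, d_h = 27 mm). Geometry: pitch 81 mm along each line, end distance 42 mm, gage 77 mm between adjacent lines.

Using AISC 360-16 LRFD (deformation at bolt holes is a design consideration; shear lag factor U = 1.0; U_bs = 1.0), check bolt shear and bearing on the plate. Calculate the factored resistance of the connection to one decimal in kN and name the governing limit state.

Bolt shear: A_b = π(24)²/4 = 452.39 mm². φR_n = 0.75 × 469 × 452.39 × 12 × 1 = 1909.5 kN.
Bearing (8 mm plate, F_u = 450 MPa): end bolts L_c = 42 − 27/2 = 28.5, R_n = min(1.2×28.5×8×450, 2.4×24×8×450) = 123.12 kN/bolt; interior L_c = 81 − 27 = 54, R_n = 207.36 kN/bolt. φR_n = 0.75 × (3×123.12 + 9×207.36) = 1676.7 kN.
Governing: min(1909.5, 1676.7) = 1676.7 kN → bearing.

1676.7 kN (bearing governs)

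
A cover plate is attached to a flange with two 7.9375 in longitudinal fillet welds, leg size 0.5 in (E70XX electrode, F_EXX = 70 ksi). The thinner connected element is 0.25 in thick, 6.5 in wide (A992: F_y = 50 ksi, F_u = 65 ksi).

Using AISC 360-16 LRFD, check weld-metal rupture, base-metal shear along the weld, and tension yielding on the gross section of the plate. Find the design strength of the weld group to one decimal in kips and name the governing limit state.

73.1 kips (gross-section yield governs)

Weld metal: throat = 0.707×0.5 = 0.3535 in, L = 2×7.9375 = 15.875 in. φR_n = 0.75 × 0.6 × 70 × 0.3535 × 15.875 = 176.8 kips.
Base metal shear (0.25 in plate): yield φR_n = 1.0×0.6×50×0.25×15.875 = 119.1 kips; rupture φR_n = 0.75×0.6×65×0.25×15.875 = 116.1 kips; take 116.1 kips (rupture).
Tension yield (gross): A_g = 6.5×0.25 = 1.625 in². φR_n = 0.90 × 50 × 1.625 = 73.1 kips.
Governing: min(176.8, 116.1, 73.1) = 73.1 kips → gross-section yield.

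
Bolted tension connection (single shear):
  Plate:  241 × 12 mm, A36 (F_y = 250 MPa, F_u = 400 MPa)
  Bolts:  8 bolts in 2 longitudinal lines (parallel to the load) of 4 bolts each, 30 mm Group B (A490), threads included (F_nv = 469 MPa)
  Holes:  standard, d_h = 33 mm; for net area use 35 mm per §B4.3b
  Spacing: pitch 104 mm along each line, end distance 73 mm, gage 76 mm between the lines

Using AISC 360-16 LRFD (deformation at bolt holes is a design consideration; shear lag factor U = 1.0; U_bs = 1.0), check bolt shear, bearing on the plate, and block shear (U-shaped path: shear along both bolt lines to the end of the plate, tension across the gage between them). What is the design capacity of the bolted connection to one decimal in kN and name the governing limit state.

Bolt shear: A_b = π(30)²/4 = 706.86 mm². φR_n = 0.75 × 469 × 706.86 × 8 × 1 = 1989.1 kN.
Bearing (12 mm plate, F_u = 400 MPa): end bolts L_c = 73 − 33/2 = 56.5, R_n = min(1.2×56.5×12×400, 2.4×30×12×400) = 325.44 kN/bolt; interior L_c = 104 − 33 = 71, R_n = 345.6 kN/bolt. φR_n = 0.75 × (2×325.44 + 6×345.6) = 2043.4 kN.
Block shear: shear path 2×[73+3×104] = 2×385 mm, A_gv = 9240, A_nv = 2×(385 − 3.5×35)×12 = 6300 mm²; tension across gage: (76 − 1×35)×12 = 492 mm². R_n = min(0.6×400×6300, 0.6×250×9240) + 1.0×400×492 = min(1512, 1386) + 196.8 = 1582.8 kN. φR_n = 0.75 × 1582.8 = 1187.1 kN.
Governing: min(1989.1, 2043.4, 1187.1) = 1187.1 kN → block shear.

1187.1 kN (block shear governs)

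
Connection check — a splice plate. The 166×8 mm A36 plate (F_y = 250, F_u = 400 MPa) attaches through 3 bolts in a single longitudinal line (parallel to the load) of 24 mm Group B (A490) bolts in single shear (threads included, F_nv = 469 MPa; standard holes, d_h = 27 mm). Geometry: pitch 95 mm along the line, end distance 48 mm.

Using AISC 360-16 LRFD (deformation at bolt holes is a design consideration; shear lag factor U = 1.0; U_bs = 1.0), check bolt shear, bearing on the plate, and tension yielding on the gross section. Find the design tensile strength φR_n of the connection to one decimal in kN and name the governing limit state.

298.8 kN (gross-section yield governs)

Bolt shear: A_b = π(24)²/4 = 452.39 mm². φR_n = 0.75 × 469 × 452.39 × 3 × 1 = 477.4 kN.
Bearing (8 mm plate, F_u = 400 MPa): end bolts L_c = 48 − 27/2 = 34.5, R_n = min(1.2×34.5×8×400, 2.4×24×8×400) = 132.48 kN/bolt; interior L_c = 95 − 27 = 68, R_n = 184.32 kN/bolt. φR_n = 0.75 × (1×132.48 + 2×184.32) = 375.8 kN.
Tension yield (gross): A_g = 166×8 = 1328 mm². φR_n = 0.90 × 250 × 1328 = 298.8 kN.
Governing: min(477.4, 375.8, 298.8) = 298.8 kN → gross-section yield.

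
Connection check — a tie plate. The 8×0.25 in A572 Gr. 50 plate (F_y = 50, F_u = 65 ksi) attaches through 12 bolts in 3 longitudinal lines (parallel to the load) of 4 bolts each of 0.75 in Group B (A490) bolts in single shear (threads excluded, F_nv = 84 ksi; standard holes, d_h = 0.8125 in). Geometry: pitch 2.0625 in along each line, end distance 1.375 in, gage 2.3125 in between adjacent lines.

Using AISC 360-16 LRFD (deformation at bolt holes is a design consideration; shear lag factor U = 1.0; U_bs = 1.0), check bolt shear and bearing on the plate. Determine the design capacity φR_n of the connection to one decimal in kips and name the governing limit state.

Bolt shear: A_b = π(0.75)²/4 = 0.44179 in². φR_n = 0.75 × 84 × 0.44179 × 12 × 1 = 334.0 kips.
Bearing (0.25 in plate, F_u = 65 ksi): end bolts L_c = 1.375 − 0.8125/2 = 0.96875, R_n = min(1.2×0.96875×0.25×65, 2.4×0.75×0.25×65) = 18.891 kips/bolt; interior L_c = 2.0625 − 0.8125 = 1.25, R_n = 24.375 kips/bolt. φR_n = 0.75 × (3×18.891 + 9×24.375) = 207.0 kips.
Governing: min(334.0, 207.0) = 207.0 kips → bearing.

207.0 kips (bearing governs)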